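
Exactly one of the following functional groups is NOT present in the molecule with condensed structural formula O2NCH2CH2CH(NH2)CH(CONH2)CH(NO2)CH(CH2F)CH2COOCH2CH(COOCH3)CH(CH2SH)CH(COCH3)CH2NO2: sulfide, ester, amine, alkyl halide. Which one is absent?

sulfide

ester: present (CH2COOCH2 — –C(=O)–O–C with C on the carbonyl side → ester).
amine: present (CH(NH2) — –NH2 on an sp³ carbon with no adjacent C=O → amine).
alkyl halide: present (CH(CH2F) — pendant –CH2X: halogen on sp³ carbon → alkyl halide).
sulfide: no segment matches this pattern.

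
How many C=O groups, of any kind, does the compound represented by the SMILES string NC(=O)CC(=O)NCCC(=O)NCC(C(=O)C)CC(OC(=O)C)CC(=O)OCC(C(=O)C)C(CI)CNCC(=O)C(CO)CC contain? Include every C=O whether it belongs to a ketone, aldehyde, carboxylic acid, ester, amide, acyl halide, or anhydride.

H2NCO: amide, 1 C=O (running total 1).
CH2CONHCH2: amide, 1 C=O (running total 2).
CH2CONHCH2: amide, 1 C=O (running total 3).
CH(COCH3): ketone, 1 C=O (running total 4).
CH(OCOCH3): ester, 1 C=O (running total 5).
CH2COOCH2: ester, 1 C=O (running total 6).
CH(COCH3): ketone, 1 C=O (running total 7).
CO: ketone, 1 C=O (running total 8).

8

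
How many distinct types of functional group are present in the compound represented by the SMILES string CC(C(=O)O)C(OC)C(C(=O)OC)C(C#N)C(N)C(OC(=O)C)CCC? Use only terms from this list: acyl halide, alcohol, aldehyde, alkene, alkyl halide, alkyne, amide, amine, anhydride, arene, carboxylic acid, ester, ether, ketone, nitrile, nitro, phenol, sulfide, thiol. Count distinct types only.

Reading the structure from left to right:
  CH(COOH): pendant –COOH: carbonyl C bonded to C and –OH → carboxylic acid.
  CH(OCH3): pendant –OCH3: C–O–C with sp³ C, no adjacent C=O → ether.
  CH(COOCH3): pendant –COOCH3: carbonyl C bonded to C and –OCH3 → ester.
  CH(CN): pendant –C≡N: nitrile.
  CH(NH2): –NH2 on an sp³ carbon with no adjacent C=O → amine.
  CH(OCOCH3): pendant –OC(=O)CH3: an acyloxy group → ester.
Distinct types present: amine, carboxylic acid, ester, ether, nitrile.

5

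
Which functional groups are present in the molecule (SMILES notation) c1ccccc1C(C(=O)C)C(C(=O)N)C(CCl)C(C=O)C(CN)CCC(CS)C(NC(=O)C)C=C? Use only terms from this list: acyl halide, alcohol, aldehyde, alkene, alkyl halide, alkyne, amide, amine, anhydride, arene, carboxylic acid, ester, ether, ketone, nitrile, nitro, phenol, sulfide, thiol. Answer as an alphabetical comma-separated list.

aldehyde, alkene, alkyl halide, amide, amine, arene, ketone, thiol

C6H5– phenyl ring → arene.
pendant –COCH3: carbonyl C bonded to two carbons → ketone.
pendant –CONH2: carbonyl C bonded to C and N → amide.
pendant –CH2X: halogen on sp³ carbon → alkyl halide.
pendant –CHO: carbonyl C bonded to C and H → aldehyde.
pendant –CH2NH2: N on sp³ C, no adjacent C=O → amine.
pendant –CH2SH → thiol.
pendant –NHC(=O)CH3: N bonded to a carbonyl → amide (not amine).
C=C double bond → alkene.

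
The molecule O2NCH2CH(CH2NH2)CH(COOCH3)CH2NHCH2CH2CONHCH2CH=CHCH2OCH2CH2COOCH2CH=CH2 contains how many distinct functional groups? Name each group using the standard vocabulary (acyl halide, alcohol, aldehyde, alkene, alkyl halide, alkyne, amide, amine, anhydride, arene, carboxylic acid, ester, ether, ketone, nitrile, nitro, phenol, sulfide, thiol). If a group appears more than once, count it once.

–NO2 on carbon → nitro group.
pendant –CH2NH2: N on sp³ C, no adjacent C=O → amine.
pendant –COOCH3: carbonyl C bonded to C and –OCH3 → ester.
C–N–C with sp³ carbons and no adjacent C=O → amine (secondary).
–C(=O)–N– linkage → amide (the N is not an amine).
C=C double bond → alkene.
C–O–C with sp³ carbons on both sides and no adjacent C=O → ether.
–C(=O)–O–C with C on the carbonyl side → ester.
C=C double bond → alkene.
Distinct types present: alkene, amide, amine, ester, ether, nitro.

6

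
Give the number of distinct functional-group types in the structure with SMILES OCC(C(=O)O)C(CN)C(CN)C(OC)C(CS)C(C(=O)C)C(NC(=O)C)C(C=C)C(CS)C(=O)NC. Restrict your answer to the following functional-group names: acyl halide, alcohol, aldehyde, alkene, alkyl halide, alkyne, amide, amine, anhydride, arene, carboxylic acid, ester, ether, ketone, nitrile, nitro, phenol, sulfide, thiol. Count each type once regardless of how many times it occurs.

8

Reading the structure from left to right:
  HOCH2: HO– on an sp³ carbon → alcohol.
  CH(COOH): pendant –COOH: carbonyl C bonded to C and –OH → carboxylic acid.
  CH(CH2NH2): pendant –CH2NH2: N on sp³ C, no adjacent C=O → amine.
  CH(CH2NH2): pendant –CH2NH2: N on sp³ C, no adjacent C=O → amine.
  CH(OCH3): pendant –OCH3: C–O–C with sp³ C, no adjacent C=O → ether.
  CH(CH2SH): pendant –CH2SH → thiol.
  CH(COCH3): pendant –COCH3: carbonyl C bonded to two carbons → ketone.
  CH(NHCOCH3): pendant –NHC(=O)CH3: N bonded to a carbonyl → amide (not amine).
  CH(CH=CH2): pendant –CH=CH2: C=C double bond → alkene.
  CH(CH2SH): pendant –CH2SH → thiol.
  CONHCH3: –C(=O)NHCH3: carbonyl C bonded to C and to N → amide (the N is not an amine).
Distinct types present: alcohol, alkene, amide, amine, carboxylic acid, ether, ketone, thiol.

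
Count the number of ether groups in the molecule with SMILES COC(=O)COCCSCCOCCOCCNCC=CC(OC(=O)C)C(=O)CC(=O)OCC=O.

Taking each segment in turn:
  CH3OOC: CH3O–C(=O)–: carbonyl C bonded to C and to –OCH3 → ester (not ketone + ether).
  CH2OCH2: C–O–C with sp³ carbons on both sides and no adjacent C=O → ether.
  CH2SCH2: C–S–C linkage → sulfide (thioether).
  CH2OCH2: C–O–C with sp³ carbons on both sides and no adjacent C=O → ether.
  CH2OCH2: C–O–C with sp³ carbons on both sides and no adjacent C=O → ether.
  CH2NHCH2: C–N–C with sp³ carbons and no adjacent C=O → amine (secondary).
  CH=CH: C=C double bond → alkene.
  CH(OCOCH3): pendant –OC(=O)CH3: an acyloxy group → ester.
  CO: –C(=O)– with carbon on both sides → ketone.
  CH2COOCH2: –C(=O)–O–C with C on the carbonyl side → ester.
  CHO: terminal –CHO: carbonyl C bonded to H and C → aldehyde.
Ether appears at: CH2OCH2, CH2OCH2, CH2OCH2 → 3.

3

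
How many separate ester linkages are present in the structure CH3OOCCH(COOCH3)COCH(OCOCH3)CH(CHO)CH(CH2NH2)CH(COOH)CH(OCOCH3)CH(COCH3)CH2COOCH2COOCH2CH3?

6

Taking each segment in turn:
  CH3OOC: CH3O–C(=O)–: carbonyl C bonded to C and to –OCH3 → ester (not ketone + ether).
  CH(COOCH3): pendant –COOCH3: carbonyl C bonded to C and –OCH3 → ester.
  CO: –C(=O)– with carbon on both sides → ketone.
  CH(OCOCH3): pendant –OC(=O)CH3: an acyloxy group → ester.
  CH(CHO): pendant –CHO: carbonyl C bonded to C and H → aldehyde.
  CH(CH2NH2): pendant –CH2NH2: N on sp³ C, no adjacent C=O → amine.
  CH(COOH): pendant –COOH: carbonyl C bonded to C and –OH → carboxylic acid.
  CH(OCOCH3): pendant –OC(=O)CH3: an acyloxy group → ester.
  CH(COCH3): pendant –COCH3: carbonyl C bonded to two carbons → ketone.
  CH2COOCH2: –C(=O)–O–C with C on the carbonyl side → ester.
  COOCH2CH3: –C(=O)OCH2CH3: carbonyl C bonded to C and to –OEt → ester.
Ester appears at: CH3OOC, CH(COOCH3), CH(OCOCH3), CH(OCOCH3), CH2COOCH2, COOCH2CH3 → 6.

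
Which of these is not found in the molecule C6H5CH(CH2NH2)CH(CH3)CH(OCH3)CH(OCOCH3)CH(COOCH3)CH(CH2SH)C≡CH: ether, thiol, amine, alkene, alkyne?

ether: present (CH(OCH3) — pendant –OCH3: C–O–C with sp³ C, no adjacent C=O → ether).
amine: present (CH(CH2NH2) — pendant –CH2NH2: N on sp³ C, no adjacent C=O → amine).
thiol: present (CH(CH2SH) — pendant –CH2SH → thiol).
alkyne: present (C≡CH — C≡C triple bond → alkyne).
alkene: absent. In C6H5, the C=C units are part of an aromatic ring, which is an arene, not an isolated alkene.

alkene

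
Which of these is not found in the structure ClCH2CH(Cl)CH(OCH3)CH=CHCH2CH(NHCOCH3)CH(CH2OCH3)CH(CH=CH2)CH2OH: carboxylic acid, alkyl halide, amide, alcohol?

carboxylic acid

alcohol: present (CH2OH — –OH on an sp³ carbon → alcohol).
alkyl halide: present (ClCH2 — halogen on an sp³ carbon → alkyl halide).
amide: present (CH(NHCOCH3) — pendant –NHC(=O)CH3: N bonded to a carbonyl → amide (not amine)).
carboxylic acid: absent. In CH(NHCOCH3), the carbonyl is bonded to nitrogen, not to –OH; that is an amide.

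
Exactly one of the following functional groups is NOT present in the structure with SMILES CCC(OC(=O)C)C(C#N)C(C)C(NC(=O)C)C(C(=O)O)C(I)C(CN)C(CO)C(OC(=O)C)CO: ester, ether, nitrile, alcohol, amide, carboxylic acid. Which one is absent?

ether

ester: present (CH(OCOCH3) — pendant –OC(=O)CH3: an acyloxy group → ester).
carboxylic acid: present (CH(COOH) — pendant –COOH: carbonyl C bonded to C and –OH → carboxylic acid).
nitrile: present (CH(CN) — pendant –C≡N: nitrile).
amide: present (CH(NHCOCH3) — pendant –NHC(=O)CH3: N bonded to a carbonyl → amide (not amine)).
alcohol: present (CH(CH2OH) — pendant –CH2OH on an sp³ backbone C → alcohol).
ether: absent. In CH(OCOCH3), the C–O–C oxygen is adjacent to a C=O, so it belongs to an ester, not an ether.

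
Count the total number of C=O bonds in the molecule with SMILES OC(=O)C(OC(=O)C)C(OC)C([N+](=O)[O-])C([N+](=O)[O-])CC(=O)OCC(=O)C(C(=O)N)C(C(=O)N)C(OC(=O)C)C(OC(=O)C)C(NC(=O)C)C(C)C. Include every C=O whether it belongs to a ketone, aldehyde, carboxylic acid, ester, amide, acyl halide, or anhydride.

HOOC: carboxylic acid, 1 C=O (running total 1).
CH(OCOCH3): ester, 1 C=O (running total 2).
CH2COOCH2: ester, 1 C=O (running total 3).
CO: ketone, 1 C=O (running total 4).
CH(CONH2): amide, 1 C=O (running total 5).
CH(CONH2): amide, 1 C=O (running total 6).
CH(OCOCH3): ester, 1 C=O (running total 7).
CH(OCOCH3): ester, 1 C=O (running total 8).
CH(NHCOCH3): amide, 1 C=O (running total 9).

9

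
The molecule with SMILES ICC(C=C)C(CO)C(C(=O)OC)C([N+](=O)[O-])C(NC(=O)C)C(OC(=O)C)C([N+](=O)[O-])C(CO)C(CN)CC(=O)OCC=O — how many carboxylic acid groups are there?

halogen on an sp³ carbon → alkyl halide.
pendant –CH=CH2: C=C double bond → alkene.
pendant –CH2OH on an sp³ backbone C → alcohol.
pendant –COOCH3: carbonyl C bonded to C and –OCH3 → ester.
–NO2 on an sp³ carbon → nitro (the N=O is not a carbonyl).
pendant –NHC(=O)CH3: N bonded to a carbonyl → amide (not amine).
pendant –OC(=O)CH3: an acyloxy group → ester.
–NO2 on an sp³ carbon → nitro (the N=O is not a carbonyl).
pendant –CH2OH on an sp³ backbone C → alcohol.
pendant –CH2NH2: N on sp³ C, no adjacent C=O → amine.
–C(=O)–O–C with C on the carbonyl side → ester.
terminal –CHO: carbonyl C bonded to H and C → aldehyde.
No segment is a carboxylic acid: CH(CH2OH) is alcohol, not carboxylic acid; CH(COOCH3) is ester, not carboxylic acid; CH(NHCOCH3) is amide, not carboxylic acid. → 0.

0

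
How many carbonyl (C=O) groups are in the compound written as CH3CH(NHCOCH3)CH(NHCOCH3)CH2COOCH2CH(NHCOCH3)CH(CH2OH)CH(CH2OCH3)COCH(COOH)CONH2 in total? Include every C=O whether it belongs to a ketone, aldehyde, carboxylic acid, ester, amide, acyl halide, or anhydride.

CH(NHCOCH3): amide, 1 C=O (running total 1).
CH(NHCOCH3): amide, 1 C=O (running total 2).
CH2COOCH2: ester, 1 C=O (running total 3).
CH(NHCOCH3): amide, 1 C=O (running total 4).
CO: ketone, 1 C=O (running total 5).
CH(COOH): carboxylic acid, 1 C=O (running total 6).
CONH2: amide, 1 C=O (running total 7).

7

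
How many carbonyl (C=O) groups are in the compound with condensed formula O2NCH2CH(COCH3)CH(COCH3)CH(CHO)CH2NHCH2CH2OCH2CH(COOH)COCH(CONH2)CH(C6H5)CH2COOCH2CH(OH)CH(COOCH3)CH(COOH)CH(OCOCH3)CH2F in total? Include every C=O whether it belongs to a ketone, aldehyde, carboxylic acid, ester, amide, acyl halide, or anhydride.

CH(COCH3): ketone, 1 C=O (running total 1).
CH(COCH3): ketone, 1 C=O (running total 2).
CH(CHO): aldehyde, 1 C=O (running total 3).
CH(COOH): carboxylic acid, 1 C=O (running total 4).
CO: ketone, 1 C=O (running total 5).
CH(CONH2): amide, 1 C=O (running total 6).
CH2COOCH2: ester, 1 C=O (running total 7).
CH(COOCH3): ester, 1 C=O (running total 8).
CH(COOH): carboxylic acid, 1 C=O (running total 9).
CH(OCOCH3): ester, 1 C=O (running total 10).

10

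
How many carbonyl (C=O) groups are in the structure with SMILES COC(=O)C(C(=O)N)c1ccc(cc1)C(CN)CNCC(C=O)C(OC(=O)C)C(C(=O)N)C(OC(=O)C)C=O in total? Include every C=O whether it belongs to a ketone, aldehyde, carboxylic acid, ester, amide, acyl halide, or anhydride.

CH3OOC: ester, 1 C=O (running total 1).
CH(CONH2): amide, 1 C=O (running total 2).
CH(CHO): aldehyde, 1 C=O (running total 3).
CH(OCOCH3): ester, 1 C=O (running total 4).
CH(CONH2): amide, 1 C=O (running total 5).
CH(OCOCH3): ester, 1 C=O (running total 6).
CHO: aldehyde, 1 C=O (running total 7).

7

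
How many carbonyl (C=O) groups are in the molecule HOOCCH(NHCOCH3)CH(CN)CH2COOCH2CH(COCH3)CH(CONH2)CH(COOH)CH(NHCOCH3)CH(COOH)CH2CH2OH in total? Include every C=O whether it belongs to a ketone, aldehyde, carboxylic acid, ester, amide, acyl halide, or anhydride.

HOOC: carboxylic acid, 1 C=O (running total 1).
CH(NHCOCH3): amide, 1 C=O (running total 2).
CH2COOCH2: ester, 1 C=O (running total 3).
CH(COCH3): ketone, 1 C=O (running total 4).
CH(CONH2): amide, 1 C=O (running total 5).
CH(COOH): carboxylic acid, 1 C=O (running total 6).
CH(NHCOCH3): amide, 1 C=O (running total 7).
CH(COOH): carboxylic acid, 1 C=O (running total 8).

8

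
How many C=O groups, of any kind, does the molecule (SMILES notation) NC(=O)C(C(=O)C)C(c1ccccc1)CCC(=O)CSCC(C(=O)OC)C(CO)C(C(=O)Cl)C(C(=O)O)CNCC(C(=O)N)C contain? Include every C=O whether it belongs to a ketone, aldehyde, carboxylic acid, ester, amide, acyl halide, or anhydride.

H2NCO: amide, 1 C=O (running total 1).
CH(COCH3): ketone, 1 C=O (running total 2).
CO: ketone, 1 C=O (running total 3).
CH(COOCH3): ester, 1 C=O (running total 4).
CH(COCl): acyl halide, 1 C=O (running total 5).
CH(COOH): carboxylic acid, 1 C=O (running total 6).
CH(CONH2): amide, 1 C=O (running total 7).

7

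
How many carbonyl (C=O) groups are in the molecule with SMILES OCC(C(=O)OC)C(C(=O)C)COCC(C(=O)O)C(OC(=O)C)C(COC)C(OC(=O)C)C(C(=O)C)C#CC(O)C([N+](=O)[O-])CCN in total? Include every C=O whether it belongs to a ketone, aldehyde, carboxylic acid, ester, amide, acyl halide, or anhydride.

CH(COOCH3): ester, 1 C=O (running total 1).
CH(COCH3): ketone, 1 C=O (running total 2).
CH(COOH): carboxylic acid, 1 C=O (running total 3).
CH(OCOCH3): ester, 1 C=O (running total 4).
CH(OCOCH3): ester, 1 C=O (running total 5).
CH(COCH3): ketone, 1 C=O (running total 6).

6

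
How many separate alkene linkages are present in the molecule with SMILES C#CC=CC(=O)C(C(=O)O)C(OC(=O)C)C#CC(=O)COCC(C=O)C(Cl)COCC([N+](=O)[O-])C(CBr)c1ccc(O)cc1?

Taking each segment in turn:
  HC≡C: C≡C triple bond → alkyne.
  CH=CH: C=C double bond → alkene.
  CO: –C(=O)– with carbon on both sides → ketone.
  CH(COOH): pendant –COOH: carbonyl C bonded to C and –OH → carboxylic acid.
  CH(OCOCH3): pendant –OC(=O)CH3: an acyloxy group → ester.
  C≡C: C≡C triple bond → alkyne.
  CO: –C(=O)– with carbon on both sides → ketone.
  CH2OCH2: C–O–C with sp³ carbons on both sides and no adjacent C=O → ether.
  CH(CHO): pendant –CHO: carbonyl C bonded to C and H → aldehyde.
  CH(Cl): halogen on an sp³ carbon → alkyl halide.
  CH2OCH2: C–O–C with sp³ carbons on both sides and no adjacent C=O → ether.
  CH(NO2): –NO2 on an sp³ carbon → nitro (the N=O is not a carbonyl).
  CH(CH2Br): pendant –CH2X: halogen on sp³ carbon → alkyl halide.
  C6H4OH: –OH attached directly to an aromatic ring → phenol (not alcohol); the ring itself is an arene.
Alkene appears at: CH=CH → 1.

1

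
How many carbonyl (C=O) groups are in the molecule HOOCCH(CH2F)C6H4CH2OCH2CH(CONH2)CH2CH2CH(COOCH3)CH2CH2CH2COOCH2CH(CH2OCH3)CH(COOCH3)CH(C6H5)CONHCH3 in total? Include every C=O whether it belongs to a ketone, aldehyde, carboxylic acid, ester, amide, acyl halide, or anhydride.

HOOC: carboxylic acid, 1 C=O (running total 1).
CH(CONH2): amide, 1 C=O (running total 2).
CH(COOCH3): ester, 1 C=O (running total 3).
CH2COOCH2: ester, 1 C=O (running total 4).
CH(COOCH3): ester, 1 C=O (running total 5).
CONHCH3: amide, 1 C=O (running total 6).

6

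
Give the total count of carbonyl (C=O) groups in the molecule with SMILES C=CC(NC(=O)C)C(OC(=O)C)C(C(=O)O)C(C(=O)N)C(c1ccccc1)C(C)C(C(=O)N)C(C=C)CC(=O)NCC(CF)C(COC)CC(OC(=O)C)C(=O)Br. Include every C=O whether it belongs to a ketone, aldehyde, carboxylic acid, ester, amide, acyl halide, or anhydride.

8

CH(NHCOCH3): amide, 1 C=O (running total 1).
CH(OCOCH3): ester, 1 C=O (running total 2).
CH(COOH): carboxylic acid, 1 C=O (running total 3).
CH(CONH2): amide, 1 C=O (running total 4).
CH(CONH2): amide, 1 C=O (running total 5).
CH2CONHCH2: amide, 1 C=O (running total 6).
CH(OCOCH3): ester, 1 C=O (running total 7).
COBr: acyl halide, 1 C=O (running total 8).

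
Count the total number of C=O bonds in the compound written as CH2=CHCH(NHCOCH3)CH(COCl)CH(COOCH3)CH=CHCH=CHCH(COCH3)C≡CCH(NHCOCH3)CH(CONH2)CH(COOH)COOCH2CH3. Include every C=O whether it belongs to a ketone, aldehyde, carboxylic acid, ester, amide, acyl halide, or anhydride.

CH(NHCOCH3): amide, 1 C=O (running total 1).
CH(COCl): acyl halide, 1 C=O (running total 2).
CH(COOCH3): ester, 1 C=O (running total 3).
CH(COCH3): ketone, 1 C=O (running total 4).
CH(NHCOCH3): amide, 1 C=O (running total 5).
CH(CONH2): amide, 1 C=O (running total 6).
CH(COOH): carboxylic acid, 1 C=O (running total 7).
COOCH2CH3: ester, 1 C=O (running total 8).

8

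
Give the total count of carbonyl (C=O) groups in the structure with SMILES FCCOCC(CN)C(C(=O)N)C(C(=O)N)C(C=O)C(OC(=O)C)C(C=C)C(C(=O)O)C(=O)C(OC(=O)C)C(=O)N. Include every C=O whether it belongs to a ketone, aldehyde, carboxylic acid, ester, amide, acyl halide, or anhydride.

8

CH(CONH2): amide, 1 C=O (running total 1).
CH(CONH2): amide, 1 C=O (running total 2).
CH(CHO): aldehyde, 1 C=O (running total 3).
CH(OCOCH3): ester, 1 C=O (running total 4).
CH(COOH): carboxylic acid, 1 C=O (running total 5).
CO: ketone, 1 C=O (running total 6).
CH(OCOCH3): ester, 1 C=O (running total 7).
CONH2: amide, 1 C=O (running total 8).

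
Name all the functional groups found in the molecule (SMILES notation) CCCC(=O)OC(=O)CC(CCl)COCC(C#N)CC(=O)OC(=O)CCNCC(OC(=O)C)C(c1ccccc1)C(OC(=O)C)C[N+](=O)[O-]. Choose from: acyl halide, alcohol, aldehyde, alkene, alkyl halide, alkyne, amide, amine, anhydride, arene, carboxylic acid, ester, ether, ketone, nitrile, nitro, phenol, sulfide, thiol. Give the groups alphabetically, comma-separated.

two acyl groups sharing one oxygen, –C(=O)–O–C(=O)– → anhydride.
pendant –CH2X: halogen on sp³ carbon → alkyl halide.
C–O–C with sp³ carbons on both sides and no adjacent C=O → ether.
pendant –C≡N: nitrile.
two acyl groups sharing one oxygen, –C(=O)–O–C(=O)– → anhydride.
C–N–C with sp³ carbons and no adjacent C=O → amine (secondary).
pendant –OC(=O)CH3: an acyloxy group → ester.
pendant –C6H5: benzene ring → arene.
pendant –OC(=O)CH3: an acyloxy group → ester.
–NO2 on carbon → nitro group.

alkyl halide, amine, anhydride, arene, ester, ether, nitrile, nitro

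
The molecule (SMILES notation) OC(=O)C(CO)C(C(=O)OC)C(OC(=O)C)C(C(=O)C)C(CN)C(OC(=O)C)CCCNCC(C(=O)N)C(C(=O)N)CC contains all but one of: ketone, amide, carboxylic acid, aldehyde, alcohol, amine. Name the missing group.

ketone: present (CH(COCH3) — pendant –COCH3: carbonyl C bonded to two carbons → ketone).
amine: present (CH(CH2NH2) — pendant –CH2NH2: N on sp³ C, no adjacent C=O → amine).
amide: present (CH(CONH2) — pendant –CONH2: carbonyl C bonded to C and N → amide).
carboxylic acid: present (HOOC — –COOH: carbonyl C bonded to –OH and C → carboxylic acid (the –OH is not a separate alcohol)).
alcohol: present (CH(CH2OH) — pendant –CH2OH on an sp³ backbone C → alcohol).
aldehyde: absent. In CH(COCH3), the carbonyl carbon is bonded to two carbons, so it is a ketone, not an aldehyde. In HOOC, the carbonyl carbon bears –OH, not –H, so it is a carboxylic acid.

aldehyde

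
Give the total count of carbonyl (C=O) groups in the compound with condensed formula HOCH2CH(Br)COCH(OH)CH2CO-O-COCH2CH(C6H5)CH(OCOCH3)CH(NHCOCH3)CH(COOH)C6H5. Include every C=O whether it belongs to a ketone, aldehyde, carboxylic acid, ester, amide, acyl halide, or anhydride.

6

CO: ketone, 1 C=O (running total 1).
CH2CO-O-COCH2: anhydride, 2 C=O (running total 3).
CH(OCOCH3): ester, 1 C=O (running total 4).
CH(NHCOCH3): amide, 1 C=O (running total 5).
CH(COOH): carboxylic acid, 1 C=O (running total 6).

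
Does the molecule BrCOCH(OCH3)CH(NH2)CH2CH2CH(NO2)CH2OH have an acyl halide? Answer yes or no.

yes

–C(=O)Br: carbonyl C bonded to C and to a halogen → acyl halide (not alkyl halide).
pendant –OCH3: C–O–C with sp³ C, no adjacent C=O → ether.
–NH2 on an sp³ carbon with no adjacent C=O → amine.
–NO2 on an sp³ carbon → nitro (the N=O is not a carbonyl).
–OH on an sp³ carbon → alcohol.
The BrCO segment supplies the acyl halide: –C(=O)Br: carbonyl C bonded to C and to a halogen → acyl halide (not alkyl halide).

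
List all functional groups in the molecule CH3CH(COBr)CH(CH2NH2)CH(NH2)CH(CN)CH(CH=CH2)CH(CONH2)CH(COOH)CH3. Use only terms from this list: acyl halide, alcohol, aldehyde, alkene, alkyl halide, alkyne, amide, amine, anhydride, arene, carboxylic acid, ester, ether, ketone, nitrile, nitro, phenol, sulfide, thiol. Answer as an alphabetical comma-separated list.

acyl halide, alkene, amide, amine, carboxylic acid, nitrile

Working along the chain:
  CH(COBr): pendant –C(=O)X: carbonyl C bonded to C and halogen → acyl halide.
  CH(CH2NH2): pendant –CH2NH2: N on sp³ C, no adjacent C=O → amine.
  CH(NH2): –NH2 on an sp³ carbon with no adjacent C=O → amine.
  CH(CN): pendant –C≡N: nitrile.
  CH(CH=CH2): pendant –CH=CH2: C=C double bond → alkene.
  CH(CONH2): pendant –CONH2: carbonyl C bonded to C and N → amide.
  CH(COOH): pendant –COOH: carbonyl C bonded to C and –OH → carboxylic acid.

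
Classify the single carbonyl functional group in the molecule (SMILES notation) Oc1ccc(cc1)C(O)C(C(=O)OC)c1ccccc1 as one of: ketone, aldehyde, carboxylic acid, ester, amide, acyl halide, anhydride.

The carbonyl is in the CH(COOCH3) segment: pendant –COOCH3: carbonyl C bonded to C and –OCH3 → ester.

ester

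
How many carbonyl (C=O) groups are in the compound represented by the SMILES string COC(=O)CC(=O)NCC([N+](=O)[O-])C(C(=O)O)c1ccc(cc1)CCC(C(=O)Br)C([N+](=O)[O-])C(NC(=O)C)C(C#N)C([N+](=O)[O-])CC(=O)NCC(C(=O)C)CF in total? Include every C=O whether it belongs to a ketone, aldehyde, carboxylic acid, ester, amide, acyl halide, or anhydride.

7

CH3OOC: ester, 1 C=O (running total 1).
CH2CONHCH2: amide, 1 C=O (running total 2).
CH(COOH): carboxylic acid, 1 C=O (running total 3).
CH(COBr): acyl halide, 1 C=O (running total 4).
CH(NHCOCH3): amide, 1 C=O (running total 5).
CH2CONHCH2: amide, 1 C=O (running total 6).
CH(COCH3): ketone, 1 C=O (running total 7).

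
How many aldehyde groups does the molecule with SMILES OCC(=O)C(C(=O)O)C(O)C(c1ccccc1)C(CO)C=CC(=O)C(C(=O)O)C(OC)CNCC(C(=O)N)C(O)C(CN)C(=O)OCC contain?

HO– on an sp³ carbon → alcohol.
–C(=O)– with carbon on both sides → ketone.
pendant –COOH: carbonyl C bonded to C and –OH → carboxylic acid.
–OH on an sp³ carbon → alcohol (secondary).
pendant –C6H5: benzene ring → arene.
pendant –CH2OH on an sp³ backbone C → alcohol.
C=C double bond → alkene.
–C(=O)– with carbon on both sides → ketone.
pendant –COOH: carbonyl C bonded to C and –OH → carboxylic acid.
pendant –OCH3: C–O–C with sp³ C, no adjacent C=O → ether.
C–N–C with sp³ carbons and no adjacent C=O → amine (secondary).
pendant –CONH2: carbonyl C bonded to C and N → amide.
–OH on an sp³ carbon → alcohol (secondary).
pendant –CH2NH2: N on sp³ C, no adjacent C=O → amine.
–C(=O)OCH2CH3: carbonyl C bonded to C and to –OEt → ester.
No segment is a aldehyde: CO is ketone, not aldehyde; CH(COOH) is carboxylic acid, not aldehyde; CO is ketone, not aldehyde. → 0.

0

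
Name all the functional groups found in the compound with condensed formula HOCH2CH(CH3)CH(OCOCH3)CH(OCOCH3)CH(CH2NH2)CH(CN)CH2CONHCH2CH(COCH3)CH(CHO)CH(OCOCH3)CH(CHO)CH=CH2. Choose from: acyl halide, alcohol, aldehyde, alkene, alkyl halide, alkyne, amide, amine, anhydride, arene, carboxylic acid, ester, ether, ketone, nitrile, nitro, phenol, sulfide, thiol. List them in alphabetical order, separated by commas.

Working along the chain:
  HOCH2: HO– on an sp³ carbon → alcohol.
  CH(OCOCH3): pendant –OC(=O)CH3: an acyloxy group → ester.
  CH(OCOCH3): pendant –OC(=O)CH3: an acyloxy group → ester.
  CH(CH2NH2): pendant –CH2NH2: N on sp³ C, no adjacent C=O → amine.
  CH(CN): pendant –C≡N: nitrile.
  CH2CONHCH2: –C(=O)–N– linkage → amide (the N is not an amine).
  CH(COCH3): pendant –COCH3: carbonyl C bonded to two carbons → ketone.
  CH(CHO): pendant –CHO: carbonyl C bonded to C and H → aldehyde.
  CH(OCOCH3): pendant –OC(=O)CH3: an acyloxy group → ester.
  CH(CHO): pendant –CHO: carbonyl C bonded to C and H → aldehyde.
  CH=CH2: C=C double bond → alkene.

alcohol, aldehyde, alkene, amide, amine, ester, ketone, nitrile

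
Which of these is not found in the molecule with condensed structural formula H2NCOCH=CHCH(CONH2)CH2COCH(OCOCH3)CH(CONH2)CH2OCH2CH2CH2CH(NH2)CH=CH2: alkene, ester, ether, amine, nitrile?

ester: present (CH(OCOCH3) — pendant –OC(=O)CH3: an acyloxy group → ester).
alkene: present (CH=CH — C=C double bond → alkene).
ether: present (CH2OCH2 — C–O–C with sp³ carbons on both sides and no adjacent C=O → ether).
amine: present (CH(NH2) — –NH2 on an sp³ carbon with no adjacent C=O → amine).
nitrile: no segment matches this pattern.

nitrile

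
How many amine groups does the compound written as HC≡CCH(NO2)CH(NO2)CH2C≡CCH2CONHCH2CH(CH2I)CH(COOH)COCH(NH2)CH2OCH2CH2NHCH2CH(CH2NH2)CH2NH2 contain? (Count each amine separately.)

4

Working along the chain:
  HC≡C: C≡C triple bond → alkyne.
  CH(NO2): –NO2 on an sp³ carbon → nitro (the N=O is not a carbonyl).
  CH(NO2): –NO2 on an sp³ carbon → nitro (the N=O is not a carbonyl).
  C≡C: C≡C triple bond → alkyne.
  CH2CONHCH2: –C(=O)–N– linkage → amide (the N is not an amine).
  CH(CH2I): pendant –CH2X: halogen on sp³ carbon → alkyl halide.
  CH(COOH): pendant –COOH: carbonyl C bonded to C and –OH → carboxylic acid.
  CO: –C(=O)– with carbon on both sides → ketone.
  CH(NH2): –NH2 on an sp³ carbon with no adjacent C=O → amine.
  CH2OCH2: C–O–C with sp³ carbons on both sides and no adjacent C=O → ether.
  CH2NHCH2: C–N–C with sp³ carbons and no adjacent C=O → amine (secondary).
  CH(CH2NH2): pendant –CH2NH2: N on sp³ C, no adjacent C=O → amine.
  CH2NH2: –NH2 on an sp³ carbon with no adjacent C=O → amine.
Amine appears at: CH(NH2), CH2NHCH2, CH(CH2NH2), CH2NH2 → 4.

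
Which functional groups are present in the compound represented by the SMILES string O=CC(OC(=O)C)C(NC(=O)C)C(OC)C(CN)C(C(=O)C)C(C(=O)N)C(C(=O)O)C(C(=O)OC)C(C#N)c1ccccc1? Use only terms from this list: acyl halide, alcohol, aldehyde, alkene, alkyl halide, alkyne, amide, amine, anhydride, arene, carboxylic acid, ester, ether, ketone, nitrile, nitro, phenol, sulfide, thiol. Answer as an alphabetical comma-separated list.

Taking each segment in turn:
  OHC: terminal –CHO: carbonyl C bonded to H and C → aldehyde.
  CH(OCOCH3): pendant –OC(=O)CH3: an acyloxy group → ester.
  CH(NHCOCH3): pendant –NHC(=O)CH3: N bonded to a carbonyl → amide (not amine).
  CH(OCH3): pendant –OCH3: C–O–C with sp³ C, no adjacent C=O → ether.
  CH(CH2NH2): pendant –CH2NH2: N on sp³ C, no adjacent C=O → amine.
  CH(COCH3): pendant –COCH3: carbonyl C bonded to two carbons → ketone.
  CH(CONH2): pendant –CONH2: carbonyl C bonded to C and N → amide.
  CH(COOH): pendant –COOH: carbonyl C bonded to C and –OH → carboxylic acid.
  CH(COOCH3): pendant –COOCH3: carbonyl C bonded to C and –OCH3 → ester.
  CH(CN): pendant –C≡N: nitrile.
  C6H5: –C6H5 phenyl ring → arene.

aldehyde, amide, amine, arene, carboxylic acid, ester, ether, ketone, nitrile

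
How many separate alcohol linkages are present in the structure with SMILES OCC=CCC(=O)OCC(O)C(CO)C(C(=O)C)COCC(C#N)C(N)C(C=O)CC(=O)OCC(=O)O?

Working along the chain:
  HOCH2: HO– on an sp³ carbon → alcohol.
  CH=CH: C=C double bond → alkene.
  CH2COOCH2: –C(=O)–O–C with C on the carbonyl side → ester.
  CH(OH): –OH on an sp³ carbon → alcohol (secondary).
  CH(CH2OH): pendant –CH2OH on an sp³ backbone C → alcohol.
  CH(COCH3): pendant –COCH3: carbonyl C bonded to two carbons → ketone.
  CH2OCH2: C–O–C with sp³ carbons on both sides and no adjacent C=O → ether.
  CH(CN): pendant –C≡N: nitrile.
  CH(NH2): –NH2 on an sp³ carbon with no adjacent C=O → amine.
  CH(CHO): pendant –CHO: carbonyl C bonded to C and H → aldehyde.
  CH2COOCH2: –C(=O)–O–C with C on the carbonyl side → ester.
  COOH: –COOH: carbonyl C bonded to –OH and C → carboxylic acid (the –OH is not a separate alcohol).
Alcohol appears at: HOCH2, CH(OH), CH(CH2OH) → 3.

3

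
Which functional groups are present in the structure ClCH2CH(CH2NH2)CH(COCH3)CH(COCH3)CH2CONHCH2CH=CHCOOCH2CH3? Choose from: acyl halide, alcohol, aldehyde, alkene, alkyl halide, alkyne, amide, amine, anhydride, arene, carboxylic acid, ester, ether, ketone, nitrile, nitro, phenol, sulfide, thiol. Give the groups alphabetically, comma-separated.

Reading the structure from left to right:
  ClCH2: halogen on an sp³ carbon → alkyl halide.
  CH(CH2NH2): pendant –CH2NH2: N on sp³ C, no adjacent C=O → amine.
  CH(COCH3): pendant –COCH3: carbonyl C bonded to two carbons → ketone.
  CH(COCH3): pendant –COCH3: carbonyl C bonded to two carbons → ketone.
  CH2CONHCH2: –C(=O)–N– linkage → amide (the N is not an amine).
  CH=CH: C=C double bond → alkene.
  COOCH2CH3: –C(=O)OCH2CH3: carbonyl C bonded to C and to –OEt → ester.

alkene, alkyl halide, amide, amine, ester, ketone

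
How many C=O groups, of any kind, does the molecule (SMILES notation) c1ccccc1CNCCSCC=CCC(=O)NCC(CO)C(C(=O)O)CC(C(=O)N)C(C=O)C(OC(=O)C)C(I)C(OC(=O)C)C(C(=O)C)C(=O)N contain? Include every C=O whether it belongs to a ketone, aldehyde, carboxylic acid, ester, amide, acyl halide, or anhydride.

8

CH2CONHCH2: amide, 1 C=O (running total 1).
CH(COOH): carboxylic acid, 1 C=O (running total 2).
CH(CONH2): amide, 1 C=O (running total 3).
CH(CHO): aldehyde, 1 C=O (running total 4).
CH(OCOCH3): ester, 1 C=O (running total 5).
CH(OCOCH3): ester, 1 C=O (running total 6).
CH(COCH3): ketone, 1 C=O (running total 7).
CONH2: amide, 1 C=O (running total 8).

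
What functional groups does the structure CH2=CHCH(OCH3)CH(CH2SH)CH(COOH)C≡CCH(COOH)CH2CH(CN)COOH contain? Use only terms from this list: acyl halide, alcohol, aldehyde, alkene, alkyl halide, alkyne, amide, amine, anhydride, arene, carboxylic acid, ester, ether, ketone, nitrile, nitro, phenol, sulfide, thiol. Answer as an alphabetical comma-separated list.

Reading the structure from left to right:
  CH2=CH: C=C double bond → alkene.
  CH(OCH3): pendant –OCH3: C–O–C with sp³ C, no adjacent C=O → ether.
  CH(CH2SH): pendant –CH2SH → thiol.
  CH(COOH): pendant –COOH: carbonyl C bonded to C and –OH → carboxylic acid.
  C≡C: C≡C triple bond → alkyne.
  CH(COOH): pendant –COOH: carbonyl C bonded to C and –OH → carboxylic acid.
  CH(CN): pendant –C≡N: nitrile.
  COOH: –COOH: carbonyl C bonded to –OH and C → carboxylic acid (the –OH is not a separate alcohol).

alkene, alkyne, carboxylic acid, ether, nitrile, thiol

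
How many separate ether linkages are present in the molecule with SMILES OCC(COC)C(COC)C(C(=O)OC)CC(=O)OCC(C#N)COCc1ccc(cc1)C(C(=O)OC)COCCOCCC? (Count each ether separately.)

HO– on an sp³ carbon → alcohol.
pendant –CH2OCH3: C–O–C linkage → ether.
pendant –CH2OCH3: C–O–C linkage → ether.
pendant –COOCH3: carbonyl C bonded to C and –OCH3 → ester.
–C(=O)–O–C with C on the carbonyl side → ester.
pendant –C≡N: nitrile.
C–O–C with sp³ carbons on both sides and no adjacent C=O → ether.
para-disubstituted benzene ring → arene.
pendant –COOCH3: carbonyl C bonded to C and –OCH3 → ester.
C–O–C with sp³ carbons on both sides and no adjacent C=O → ether.
C–O–C with sp³ carbons on both sides and no adjacent C=O → ether.
Ether appears at: CH(CH2OCH3), CH(CH2OCH3), CH2OCH2, CH2OCH2, CH2OCH2 → 5.

5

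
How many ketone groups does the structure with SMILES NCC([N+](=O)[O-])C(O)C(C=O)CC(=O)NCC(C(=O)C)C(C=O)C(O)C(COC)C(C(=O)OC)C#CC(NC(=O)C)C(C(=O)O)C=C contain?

Reading the structure from left to right:
  H2NCH2: –NH2 on an sp³ carbon with no adjacent C=O → amine.
  CH(NO2): –NO2 on an sp³ carbon → nitro (the N=O is not a carbonyl).
  CH(OH): –OH on an sp³ carbon → alcohol (secondary).
  CH(CHO): pendant –CHO: carbonyl C bonded to C and H → aldehyde.
  CH2CONHCH2: –C(=O)–N– linkage → amide (the N is not an amine).
  CH(COCH3): pendant –COCH3: carbonyl C bonded to two carbons → ketone.
  CH(CHO): pendant –CHO: carbonyl C bonded to C and H → aldehyde.
  CH(OH): –OH on an sp³ carbon → alcohol (secondary).
  CH(CH2OCH3): pendant –CH2OCH3: C–O–C linkage → ether.
  CH(COOCH3): pendant –COOCH3: carbonyl C bonded to C and –OCH3 → ester.
  C≡C: C≡C triple bond → alkyne.
  CH(NHCOCH3): pendant –NHC(=O)CH3: N bonded to a carbonyl → amide (not amine).
  CH(COOH): pendant –COOH: carbonyl C bonded to C and –OH → carboxylic acid.
  CH=CH2: C=C double bond → alkene.
Ketone appears at: CH(COCH3) → 1.

1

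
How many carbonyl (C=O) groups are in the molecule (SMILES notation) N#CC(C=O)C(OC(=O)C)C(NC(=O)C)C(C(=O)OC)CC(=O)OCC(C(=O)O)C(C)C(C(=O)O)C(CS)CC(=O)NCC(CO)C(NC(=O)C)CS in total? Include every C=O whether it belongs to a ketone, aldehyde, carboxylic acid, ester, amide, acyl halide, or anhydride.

9

CH(CHO): aldehyde, 1 C=O (running total 1).
CH(OCOCH3): ester, 1 C=O (running total 2).
CH(NHCOCH3): amide, 1 C=O (running total 3).
CH(COOCH3): ester, 1 C=O (running total 4).
CH2COOCH2: ester, 1 C=O (running total 5).
CH(COOH): carboxylic acid, 1 C=O (running total 6).
CH(COOH): carboxylic acid, 1 C=O (running total 7).
CH2CONHCH2: amide, 1 C=O (running total 8).
CH(NHCOCH3): amide, 1 C=O (running total 9).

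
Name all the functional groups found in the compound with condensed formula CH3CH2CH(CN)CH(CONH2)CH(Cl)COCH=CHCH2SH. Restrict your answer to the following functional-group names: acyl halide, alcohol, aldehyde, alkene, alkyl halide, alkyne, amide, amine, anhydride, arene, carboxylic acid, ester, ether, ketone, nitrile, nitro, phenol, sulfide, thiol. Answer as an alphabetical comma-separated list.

alkene, alkyl halide, amide, ketone, nitrile, thiol

Working along the chain:
  CH(CN): pendant –C≡N: nitrile.
  CH(CONH2): pendant –CONH2: carbonyl C bonded to C and N → amide.
  CH(Cl): halogen on an sp³ carbon → alkyl halide.
  CO: –C(=O)– with carbon on both sides → ketone.
  CH=CH: C=C double bond → alkene.
  CH2SH: –SH on an sp³ carbon → thiol.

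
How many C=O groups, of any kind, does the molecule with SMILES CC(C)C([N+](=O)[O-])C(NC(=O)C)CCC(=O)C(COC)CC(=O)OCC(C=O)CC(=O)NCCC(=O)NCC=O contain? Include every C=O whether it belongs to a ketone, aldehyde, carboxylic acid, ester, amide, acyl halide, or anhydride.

7

CH(NHCOCH3): amide, 1 C=O (running total 1).
CO: ketone, 1 C=O (running total 2).
CH2COOCH2: ester, 1 C=O (running total 3).
CH(CHO): aldehyde, 1 C=O (running total 4).
CH2CONHCH2: amide, 1 C=O (running total 5).
CH2CONHCH2: amide, 1 C=O (running total 6).
CHO: aldehyde, 1 C=O (running total 7).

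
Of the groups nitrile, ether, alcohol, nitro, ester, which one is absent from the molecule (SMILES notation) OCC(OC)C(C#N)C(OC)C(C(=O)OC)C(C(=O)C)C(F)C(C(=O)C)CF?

nitro

ester: present (CH(COOCH3) — pendant –COOCH3: carbonyl C bonded to C and –OCH3 → ester).
nitrile: present (CH(CN) — pendant –C≡N: nitrile).
alcohol: present (HOCH2 — HO– on an sp³ carbon → alcohol).
ether: present (CH(OCH3) — pendant –OCH3: C–O–C with sp³ C, no adjacent C=O → ether).
nitro: no segment matches this pattern.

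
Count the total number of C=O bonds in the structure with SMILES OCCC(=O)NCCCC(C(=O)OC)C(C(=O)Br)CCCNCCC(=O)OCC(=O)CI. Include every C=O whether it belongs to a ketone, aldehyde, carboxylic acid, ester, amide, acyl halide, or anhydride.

5

CH2CONHCH2: amide, 1 C=O (running total 1).
CH(COOCH3): ester, 1 C=O (running total 2).
CH(COBr): acyl halide, 1 C=O (running total 3).
CH2COOCH2: ester, 1 C=O (running total 4).
CO: ketone, 1 C=O (running total 5).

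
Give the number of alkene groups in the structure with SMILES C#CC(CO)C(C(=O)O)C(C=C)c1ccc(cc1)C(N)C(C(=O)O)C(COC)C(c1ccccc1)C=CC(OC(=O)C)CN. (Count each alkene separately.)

Reading the structure from left to right:
  HC≡C: C≡C triple bond → alkyne.
  CH(CH2OH): pendant –CH2OH on an sp³ backbone C → alcohol.
  CH(COOH): pendant –COOH: carbonyl C bonded to C and –OH → carboxylic acid.
  CH(CH=CH2): pendant –CH=CH2: C=C double bond → alkene.
  C6H4: para-disubstituted benzene ring → arene.
  CH(NH2): –NH2 on an sp³ carbon with no adjacent C=O → amine.
  CH(COOH): pendant –COOH: carbonyl C bonded to C and –OH → carboxylic acid.
  CH(CH2OCH3): pendant –CH2OCH3: C–O–C linkage → ether.
  CH(C6H5): pendant –C6H5: benzene ring → arene.
  CH=CH: C=C double bond → alkene.
  CH(OCOCH3): pendant –OC(=O)CH3: an acyloxy group → ester.
  CH2NH2: –NH2 on an sp³ carbon with no adjacent C=O → amine.
Alkene appears at: CH(CH=CH2), CH=CH → 2.

2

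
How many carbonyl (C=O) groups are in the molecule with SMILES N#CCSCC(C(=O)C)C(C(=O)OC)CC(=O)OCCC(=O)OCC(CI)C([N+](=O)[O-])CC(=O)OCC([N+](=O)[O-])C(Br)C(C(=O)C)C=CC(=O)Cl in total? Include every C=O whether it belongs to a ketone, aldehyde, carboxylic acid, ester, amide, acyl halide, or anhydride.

7

CH(COCH3): ketone, 1 C=O (running total 1).
CH(COOCH3): ester, 1 C=O (running total 2).
CH2COOCH2: ester, 1 C=O (running total 3).
CH2COOCH2: ester, 1 C=O (running total 4).
CH2COOCH2: ester, 1 C=O (running total 5).
CH(COCH3): ketone, 1 C=O (running total 6).
COCl: acyl halide, 1 C=O (running total 7).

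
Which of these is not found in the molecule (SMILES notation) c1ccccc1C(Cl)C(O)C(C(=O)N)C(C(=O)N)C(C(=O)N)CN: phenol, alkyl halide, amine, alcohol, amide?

phenol

alkyl halide: present (CH(Cl) — halogen on an sp³ carbon → alkyl halide).
amine: present (CH2NH2 — –NH2 on an sp³ carbon with no adjacent C=O → amine).
alcohol: present (CH(OH) — –OH on an sp³ carbon → alcohol (secondary)).
amide: present (CH(CONH2) — pendant –CONH2: carbonyl C bonded to C and N → amide).
phenol: absent. In CH(OH), the –OH is on an sp³ carbon, not on an aromatic ring, so it is an alcohol.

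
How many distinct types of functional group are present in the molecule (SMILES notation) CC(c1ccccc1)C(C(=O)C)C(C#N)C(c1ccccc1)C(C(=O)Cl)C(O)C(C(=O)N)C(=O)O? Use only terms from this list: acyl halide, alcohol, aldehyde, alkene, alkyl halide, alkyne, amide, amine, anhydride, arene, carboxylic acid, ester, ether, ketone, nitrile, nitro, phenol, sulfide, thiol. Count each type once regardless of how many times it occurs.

pendant –C6H5: benzene ring → arene.
pendant –COCH3: carbonyl C bonded to two carbons → ketone.
pendant –C≡N: nitrile.
pendant –C6H5: benzene ring → arene.
pendant –C(=O)X: carbonyl C bonded to C and halogen → acyl halide.
–OH on an sp³ carbon → alcohol (secondary).
pendant –CONH2: carbonyl C bonded to C and N → amide.
–COOH: carbonyl C bonded to –OH and C → carboxylic acid (the –OH is not a separate alcohol).
Distinct types present: acyl halide, alcohol, amide, arene, carboxylic acid, ketone, nitrile.

7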